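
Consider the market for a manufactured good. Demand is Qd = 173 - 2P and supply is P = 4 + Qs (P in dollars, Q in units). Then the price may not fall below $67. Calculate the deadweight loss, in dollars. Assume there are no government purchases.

192

Rearranging supply gives Qs = P - 4. Setting quantity demanded equal to quantity supplied, 173 - 2P = P - 4, gives P* = 59 and Q* = 55.
Since 67 > 59, the floor is binding.
At P = 67: Qd = 173 - 2·67 = 39 and Qs = 67 - 4 = 63.
Quantity traded falls to 39. At Q = 39 the demand price is (173 - 39)/2 = 67 and the supply price is 4 + 39 = 43.
Deadweight loss = ½ · (67 - 43) · (55 - 39) = ½ · 24 · 16 = 192.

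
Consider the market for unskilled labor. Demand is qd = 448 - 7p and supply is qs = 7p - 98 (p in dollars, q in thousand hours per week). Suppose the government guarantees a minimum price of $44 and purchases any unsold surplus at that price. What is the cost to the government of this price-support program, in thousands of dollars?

3080

Without the control the market clears where 448 - 7p = 7p - 98, i.e. p* = 39 and q* = 175.
The floor of 44 is above the equilibrium price 39, so it binds.
At p = 44: qd = 448 - 7·44 = 140 and qs = 7·44 - 98 = 210.
Surplus = qs - qd = 70.
Government expenditure = surplus × support price = 70 × 44 = 3080.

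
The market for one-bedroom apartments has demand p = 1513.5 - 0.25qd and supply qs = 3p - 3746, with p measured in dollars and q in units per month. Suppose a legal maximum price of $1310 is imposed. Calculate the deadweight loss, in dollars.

Rearranging demand gives qd = 6054 - 4p. Without the control the market clears where 6054 - 4p = 3p - 3746, i.e. p* = 1400 and q* = 454.
Since 1310 < 1400, the ceiling is binding.
At p = 1310: qd = 6054 - 4·1310 = 814 and qs = 3·1310 - 3746 = 184.
Quantity traded falls to 184. At q = 184 the demand price is (6054 - 184)/4 = 1467.5 and the supply price is (3746 + 184)/3 = 1310.
Deadweight loss = ½ · (1467.5 - 1310) · (454 - 184) = ½ · 157.5 · 270 = 21262.5.

21262.5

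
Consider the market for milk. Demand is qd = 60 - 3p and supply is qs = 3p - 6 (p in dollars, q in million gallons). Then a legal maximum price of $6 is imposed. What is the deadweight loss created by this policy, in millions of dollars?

In a free market, 60 - 3p = 3p - 6 gives the equilibrium p* = 11, q* = 27.
Because the ceiling (6) lies below the market-clearing price, it is binding.
At p = 6: qd = 60 - 3·6 = 42 and qs = 3·6 - 6 = 12.
Quantity traded falls to 12. At q = 12 the demand price is (60 - 12)/3 = 16 and the supply price is (6 + 12)/3 = 6.
Deadweight loss = ½ · (16 - 6) · (27 - 12) = ½ · 10 · 15 = 75.

75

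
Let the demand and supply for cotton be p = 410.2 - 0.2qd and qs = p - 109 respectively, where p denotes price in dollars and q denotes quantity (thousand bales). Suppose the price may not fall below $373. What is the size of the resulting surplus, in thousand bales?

Rearranging demand gives qd = 2051 - 5p. Equilibrium: 2051 - 5p = p - 109, so 2160 = 6p and p* = 360, q* = 251.
The floor of 373 is above the equilibrium price 360, so it binds.
At p = 373: qd = 2051 - 5·373 = 186 and qs = 373 - 109 = 264.
Surplus = qs - qd = 264 - 186 = 78.

78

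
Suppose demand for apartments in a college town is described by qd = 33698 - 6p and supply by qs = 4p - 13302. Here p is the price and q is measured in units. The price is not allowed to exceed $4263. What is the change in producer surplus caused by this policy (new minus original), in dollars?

-2020688

Equilibrium: 33698 - 6p = 4p - 13302, so 47000 = 10p and p* = 4700, q* = 5498.
Since 4263 < 4700, the ceiling is binding.
At p = 4263: qd = 33698 - 6·4263 = 8120 and qs = 4·4263 - 13302 = 3750.
Producer surplus without the control is ½ · (4700 - 3325.5) · 5498 = 3778500.5.
With the ceiling, producers sell 3750 units at 4263, so PS = ½ · (4263 - 3325.5) · 3750 = 1757812.5.
Change in producer surplus = 1757812.5 - 3778500.5 = -2020688.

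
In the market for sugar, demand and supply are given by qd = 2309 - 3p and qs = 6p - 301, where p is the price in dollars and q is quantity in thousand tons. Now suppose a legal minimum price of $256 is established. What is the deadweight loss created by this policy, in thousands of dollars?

Equilibrium: 2309 - 3p = 6p - 301, so 2610 = 9p and p* = 290, q* = 1439.
The floor of 256 is below the equilibrium price 290, so it is not binding; the market clears at p* = 290, q* = 1439.
Since the control does not bind, no trades are prevented and deadweight loss is zero.

0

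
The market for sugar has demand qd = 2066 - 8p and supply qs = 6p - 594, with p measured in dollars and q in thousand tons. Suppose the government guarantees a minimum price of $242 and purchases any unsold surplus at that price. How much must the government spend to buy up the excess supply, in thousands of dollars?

In a free market, 2066 - 8p = 6p - 594 gives the equilibrium p* = 190, q* = 546.
Since 242 > 190, the floor is binding.
At p = 242: qd = 2066 - 8·242 = 130 and qs = 6·242 - 594 = 858.
Surplus = qs - qd = 728.
Government expenditure = surplus × support price = 728 × 242 = 176176.

176176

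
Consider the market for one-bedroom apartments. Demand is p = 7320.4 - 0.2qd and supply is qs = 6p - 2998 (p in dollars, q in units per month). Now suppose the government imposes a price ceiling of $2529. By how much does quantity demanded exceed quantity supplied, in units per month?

11781

Rearranging demand gives qd = 36602 - 5p. In a free market, 36602 - 5p = 6p - 2998 gives the equilibrium p* = 3600, q* = 18602.
Since 2529 < 3600, the ceiling is binding.
At p = 2529: qd = 36602 - 5·2529 = 23957 and qs = 6·2529 - 2998 = 12176.
Shortage = qd - qs = 23957 - 12176 = 11781.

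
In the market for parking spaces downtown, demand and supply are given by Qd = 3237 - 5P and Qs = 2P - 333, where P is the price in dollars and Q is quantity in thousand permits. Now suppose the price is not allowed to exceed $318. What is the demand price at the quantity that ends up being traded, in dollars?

Setting quantity demanded equal to quantity supplied, 3237 - 5P = 2P - 333, gives P* = 510 and Q* = 687.
Since 318 < 510, the ceiling is binding.
At P = 318: Qd = 3237 - 5·318 = 1647 and Qs = 2·318 - 333 = 303.
Only 303 units reach the market. On the demand curve, the marginal buyer's willingness to pay at Q = 303 is (3237 - 303)/5 = 586.8.

586.8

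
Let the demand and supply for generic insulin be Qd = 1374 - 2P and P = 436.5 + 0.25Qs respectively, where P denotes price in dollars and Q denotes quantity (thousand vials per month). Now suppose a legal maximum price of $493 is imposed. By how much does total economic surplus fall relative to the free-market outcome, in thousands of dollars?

4374

Rearranging supply gives Qs = 4P - 1746. Equilibrium: 1374 - 2P = 4P - 1746, so 3120 = 6P and P* = 520, Q* = 334.
Since 493 < 520, the ceiling is binding.
At P = 493: Qd = 1374 - 2·493 = 388 and Qs = 4·493 - 1746 = 226.
Quantity traded falls to 226. At Q = 226 the demand price is (1374 - 226)/2 = 574 and the supply price is (1746 + 226)/4 = 493.
Deadweight loss = ½ · (574 - 493) · (334 - 226) = ½ · 81 · 108 = 4374.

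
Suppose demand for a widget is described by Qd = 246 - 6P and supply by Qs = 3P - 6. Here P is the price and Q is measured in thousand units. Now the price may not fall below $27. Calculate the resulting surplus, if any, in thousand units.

Setting quantity demanded equal to quantity supplied, 246 - 6P = 3P - 6, gives P* = 28 and Q* = 78.
The floor of 27 is below the equilibrium price 28, so it is not binding; the market clears at P* = 28, Q* = 78.
Since the control does not bind, there is no surplus.

0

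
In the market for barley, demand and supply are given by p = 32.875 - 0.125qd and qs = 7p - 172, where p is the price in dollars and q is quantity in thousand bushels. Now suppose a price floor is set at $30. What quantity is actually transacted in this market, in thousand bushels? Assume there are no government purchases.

Rearranging demand gives qd = 263 - 8p. Setting quantity demanded equal to quantity supplied, 263 - 8p = 7p - 172, gives p* = 29 and q* = 31.
The floor of 30 is above the equilibrium price 29, so it binds.
At p = 30: qd = 263 - 8·30 = 23 and qs = 7·30 - 172 = 38.
The quantity actually transacted is the short side, demand: 23.

23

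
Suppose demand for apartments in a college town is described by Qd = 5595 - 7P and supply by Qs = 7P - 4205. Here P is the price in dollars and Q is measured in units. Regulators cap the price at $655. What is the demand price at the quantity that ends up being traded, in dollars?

Without the control the market clears where 5595 - 7P = 7P - 4205, i.e. P* = 700 and Q* = 695.
Since 655 < 700, the ceiling is binding.
At P = 655: Qd = 5595 - 7·655 = 1010 and Qs = 7·655 - 4205 = 380.
Only 380 units reach the market. On the demand curve, the marginal buyer's willingness to pay at Q = 380 is (5595 - 380)/7 = 745.

745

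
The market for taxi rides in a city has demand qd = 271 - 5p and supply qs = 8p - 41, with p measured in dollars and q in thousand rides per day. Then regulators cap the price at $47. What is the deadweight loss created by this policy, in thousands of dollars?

In a free market, 271 - 5p = 8p - 41 gives the equilibrium p* = 24, q* = 151.
The ceiling of 47 is above the equilibrium price 24, so it is not binding; the market clears at p* = 24, q* = 151.
Since the control does not bind, no trades are prevented and deadweight loss is zero.

0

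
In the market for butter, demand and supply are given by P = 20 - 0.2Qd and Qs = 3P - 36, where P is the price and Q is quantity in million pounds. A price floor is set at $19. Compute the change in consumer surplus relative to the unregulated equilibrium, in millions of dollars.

-20

Rearranging demand gives Qd = 100 - 5P. In a free market, 100 - 5P = 3P - 36 gives the equilibrium P* = 17, Q* = 15.
Since 19 > 17, the floor is binding.
At P = 19: Qd = 100 - 5·19 = 5 and Qs = 3·19 - 36 = 21.
Consumer surplus without the control is ½ · (20 - 17) · 15 = 22.5.
With the floor, consumers buy 5 units at 19, so CS = ½ · (20 - 19) · 5 = 2.5.
Change in consumer surplus = 2.5 - 22.5 = -20.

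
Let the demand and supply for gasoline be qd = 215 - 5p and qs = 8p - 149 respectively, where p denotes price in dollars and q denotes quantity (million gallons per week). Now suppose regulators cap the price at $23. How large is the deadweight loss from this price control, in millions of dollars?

260

Setting quantity demanded equal to quantity supplied, 215 - 5p = 8p - 149, gives p* = 28 and q* = 75.
The ceiling of 23 is below the equilibrium price 28, so it binds.
At p = 23: qd = 215 - 5·23 = 100 and qs = 8·23 - 149 = 35.
Quantity traded falls to 35. At q = 35 the demand price is (215 - 35)/5 = 36 and the supply price is (149 + 35)/8 = 23.
Deadweight loss = ½ · (36 - 23) · (75 - 35) = ½ · 13 · 40 = 260.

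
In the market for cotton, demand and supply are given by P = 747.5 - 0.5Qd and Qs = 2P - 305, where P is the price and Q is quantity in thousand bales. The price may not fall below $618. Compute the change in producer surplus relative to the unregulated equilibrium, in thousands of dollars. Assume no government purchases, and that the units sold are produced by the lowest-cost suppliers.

15288

Rearranging demand gives Qd = 1495 - 2P. Equilibrium: 1495 - 2P = 2P - 305, so 1800 = 4P and P* = 450, Q* = 595.
The floor of 618 is above the equilibrium price 450, so it binds.
At P = 618: Qd = 1495 - 2·618 = 259 and Qs = 2·618 - 305 = 931.
Producer surplus without the control is ½ · (450 - 152.5) · 595 = 88506.25.
With the floor, 259 units are sold at 618. The supply price at Q = 259 is 282, so PS = ½ · [(618 - 152.5) + (618 - 282)] · 259 = 103794.25.
Change in producer surplus = 103794.25 - 88506.25 = 15288.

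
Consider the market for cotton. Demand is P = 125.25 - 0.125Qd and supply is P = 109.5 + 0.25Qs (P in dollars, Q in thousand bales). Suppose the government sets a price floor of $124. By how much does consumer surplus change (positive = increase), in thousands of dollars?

-104

Rearranging demand gives Qd = 1002 - 8P; rearranging supply gives Qs = 4P - 438. In a free market, 1002 - 8P = 4P - 438 gives the equilibrium P* = 120, Q* = 42.
The floor of 124 is above the equilibrium price 120, so it binds.
At P = 124: Qd = 1002 - 8·124 = 10 and Qs = 4·124 - 438 = 58.
Consumer surplus without the control is ½ · (125.25 - 120) · 42 = 110.25.
With the floor, consumers buy 10 units at 124, so CS = ½ · (125.25 - 124) · 10 = 6.25.
Change in consumer surplus = 6.25 - 110.25 = -104.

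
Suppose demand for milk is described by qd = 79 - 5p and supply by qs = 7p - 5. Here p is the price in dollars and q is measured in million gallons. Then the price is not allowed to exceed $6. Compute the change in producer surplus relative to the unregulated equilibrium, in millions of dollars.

-40.5

Without the control the market clears where 79 - 5p = 7p - 5, i.e. p* = 7 and q* = 44.
Because the ceiling (6) lies below the market-clearing price, it is binding.
At p = 6: qd = 79 - 5·6 = 49 and qs = 7·6 - 5 = 37.
Producer surplus without the control is ½ · (7 - 5/7) · 44 = 968/7.
With the ceiling, producers sell 37 units at 6, so PS = ½ · (6 - 5/7) · 37 = 1369/14.
Change in producer surplus = 1369/14 - 968/7 = -40.5.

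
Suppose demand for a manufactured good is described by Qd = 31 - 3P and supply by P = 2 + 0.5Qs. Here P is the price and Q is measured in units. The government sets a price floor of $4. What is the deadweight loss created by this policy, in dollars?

Rearranging supply gives Qs = 2P - 4. Equilibrium: 31 - 3P = 2P - 4, so 35 = 5P and P* = 7, Q* = 10.
Since 4 is below P* = 7, the floor does not bind and the free-market outcome prevails.
Since the control does not bind, no trades are prevented and deadweight loss is zero.

0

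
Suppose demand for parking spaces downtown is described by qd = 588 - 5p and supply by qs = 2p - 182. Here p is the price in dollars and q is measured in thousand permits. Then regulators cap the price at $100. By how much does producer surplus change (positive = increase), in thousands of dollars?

Equilibrium: 588 - 5p = 2p - 182, so 770 = 7p and p* = 110, q* = 38.
Since 100 < 110, the ceiling is binding.
At p = 100: qd = 588 - 5·100 = 88 and qs = 2·100 - 182 = 18.
Producer surplus without the control is ½ · (110 - 91) · 38 = 361.
With the ceiling, producers sell 18 units at 100, so PS = ½ · (100 - 91) · 18 = 81.
Change in producer surplus = 81 - 361 = -280.

-280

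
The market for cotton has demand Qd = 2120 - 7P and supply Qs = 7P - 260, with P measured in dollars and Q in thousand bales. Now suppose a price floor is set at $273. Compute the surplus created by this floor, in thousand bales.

1442

Without the control the market clears where 2120 - 7P = 7P - 260, i.e. P* = 170 and Q* = 930.
Since 273 > 170, the floor is binding.
At P = 273: Qd = 2120 - 7·273 = 209 and Qs = 7·273 - 260 = 1651.
Surplus = Qs - Qd = 1651 - 209 = 1442.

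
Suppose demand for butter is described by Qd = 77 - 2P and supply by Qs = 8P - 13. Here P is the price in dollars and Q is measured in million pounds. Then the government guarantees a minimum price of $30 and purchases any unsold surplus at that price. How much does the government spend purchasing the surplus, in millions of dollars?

Equilibrium: 77 - 2P = 8P - 13, so 90 = 10P and P* = 9, Q* = 59.
The floor of 30 is above the equilibrium price 9, so it binds.
At P = 30: Qd = 77 - 2·30 = 17 and Qs = 8·30 - 13 = 227.
Surplus = Qs - Qd = 210.
Government expenditure = surplus × support price = 210 × 30 = 6300.

6300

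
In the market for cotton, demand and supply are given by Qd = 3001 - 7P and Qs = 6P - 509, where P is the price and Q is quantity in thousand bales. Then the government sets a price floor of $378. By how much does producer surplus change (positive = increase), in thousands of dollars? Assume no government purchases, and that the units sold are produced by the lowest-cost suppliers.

Equilibrium: 3001 - 7P = 6P - 509, so 3510 = 13P and P* = 270, Q* = 1111.
Since 378 > 270, the floor is binding.
At P = 378: Qd = 3001 - 7·378 = 355 and Qs = 6·378 - 509 = 1759.
Producer surplus without the control is ½ · (270 - 509/6) · 1111 = 1234321/12.
With the floor, 355 units are sold at 378. The supply price at Q = 355 is 144, so PS = ½ · [(378 - 509/6) + (378 - 144)] · 355 = 1122865/12.
Change in producer surplus = 1122865/12 - 1234321/12 = -9288.

-9288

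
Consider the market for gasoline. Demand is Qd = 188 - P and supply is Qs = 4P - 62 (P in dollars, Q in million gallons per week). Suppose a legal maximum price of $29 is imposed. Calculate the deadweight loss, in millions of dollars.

Equilibrium: 188 - P = 4P - 62, so 250 = 5P and P* = 50, Q* = 138.
The ceiling of 29 is below the equilibrium price 50, so it binds.
At P = 29: Qd = 188 - 29 = 159 and Qs = 4·29 - 62 = 54.
Quantity traded falls to 54. At Q = 54 the demand price is 188 - 54 = 134 and the supply price is (62 + 54)/4 = 29.
Deadweight loss = ½ · (134 - 29) · (138 - 54) = ½ · 105 · 84 = 4410.

4410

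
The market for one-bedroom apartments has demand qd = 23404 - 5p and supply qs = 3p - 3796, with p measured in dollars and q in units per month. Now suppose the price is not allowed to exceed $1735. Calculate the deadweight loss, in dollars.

Without the control the market clears where 23404 - 5p = 3p - 3796, i.e. p* = 3400 and q* = 6404.
Because the ceiling (1735) lies below the market-clearing price, it is binding.
At p = 1735: qd = 23404 - 5·1735 = 14729 and qs = 3·1735 - 3796 = 1409.
Quantity traded falls to 1409. At q = 1409 the demand price is (23404 - 1409)/5 = 4399 and the supply price is (3796 + 1409)/3 = 1735.
Deadweight loss = ½ · (4399 - 1735) · (6404 - 1409) = ½ · 2664 · 4995 = 6653340.

6653340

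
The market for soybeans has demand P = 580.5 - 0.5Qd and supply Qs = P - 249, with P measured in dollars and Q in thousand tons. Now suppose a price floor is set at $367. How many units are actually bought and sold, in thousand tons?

Rearranging demand gives Qd = 1161 - 2P. Without the control the market clears where 1161 - 2P = P - 249, i.e. P* = 470 and Q* = 221.
Since 367 is below P* = 470, the floor does not bind and the free-market outcome prevails.

221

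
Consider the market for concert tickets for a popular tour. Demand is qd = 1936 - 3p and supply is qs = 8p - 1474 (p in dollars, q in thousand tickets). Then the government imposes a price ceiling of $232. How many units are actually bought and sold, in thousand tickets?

382

In a free market, 1936 - 3p = 8p - 1474 gives the equilibrium p* = 310, q* = 1006.
Since 232 < 310, the ceiling is binding.
At p = 232: qd = 1936 - 3·232 = 1240 and qs = 8·232 - 1474 = 382.
The quantity actually transacted is the short side, supply: 382.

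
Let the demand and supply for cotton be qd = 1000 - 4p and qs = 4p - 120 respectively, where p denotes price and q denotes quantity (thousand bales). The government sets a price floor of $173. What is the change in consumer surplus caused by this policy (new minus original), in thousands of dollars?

In a free market, 1000 - 4p = 4p - 120 gives the equilibrium p* = 140, q* = 440.
Since 173 > 140, the floor is binding.
At p = 173: qd = 1000 - 4·173 = 308 and qs = 4·173 - 120 = 572.
Consumer surplus without the control is ½ · (250 - 140) · 440 = 24200.
With the floor, consumers buy 308 units at 173, so CS = ½ · (250 - 173) · 308 = 11858.
Change in consumer surplus = 11858 - 24200 = -12342.

-12342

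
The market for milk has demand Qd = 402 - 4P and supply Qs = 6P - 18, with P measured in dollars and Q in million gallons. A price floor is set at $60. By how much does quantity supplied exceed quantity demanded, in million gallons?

180

In a free market, 402 - 4P = 6P - 18 gives the equilibrium P* = 42, Q* = 234.
The floor of 60 is above the equilibrium price 42, so it binds.
At P = 60: Qd = 402 - 4·60 = 162 and Qs = 6·60 - 18 = 342.
Surplus = Qs - Qd = 342 - 162 = 180.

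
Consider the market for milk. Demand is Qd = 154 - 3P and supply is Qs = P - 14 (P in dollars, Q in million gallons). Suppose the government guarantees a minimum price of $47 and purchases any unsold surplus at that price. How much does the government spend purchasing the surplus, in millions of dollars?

In a free market, 154 - 3P = P - 14 gives the equilibrium P* = 42, Q* = 28.
Because the floor (47) lies above the market-clearing price, it is binding.
At P = 47: Qd = 154 - 3·47 = 13 and Qs = 47 - 14 = 33.
Surplus = Qs - Qd = 20.
Government expenditure = surplus × support price = 20 × 47 = 940.

940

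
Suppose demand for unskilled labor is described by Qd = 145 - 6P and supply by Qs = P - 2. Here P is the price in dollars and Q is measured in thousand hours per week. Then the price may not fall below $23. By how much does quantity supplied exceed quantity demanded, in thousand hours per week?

In a free market, 145 - 6P = P - 2 gives the equilibrium P* = 21, Q* = 19.
The floor of 23 is above the equilibrium price 21, so it binds.
At P = 23: Qd = 145 - 6·23 = 7 and Qs = 23 - 2 = 21.
Surplus = Qs - Qd = 21 - 7 = 14.

14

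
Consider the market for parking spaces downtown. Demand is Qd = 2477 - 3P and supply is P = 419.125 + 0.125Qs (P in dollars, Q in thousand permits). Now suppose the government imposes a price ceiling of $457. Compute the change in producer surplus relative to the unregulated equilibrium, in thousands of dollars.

-43435

Rearranging supply gives Qs = 8P - 3353. Without the control the market clears where 2477 - 3P = 8P - 3353, i.e. P* = 530 and Q* = 887.
Because the ceiling (457) lies below the market-clearing price, it is binding.
At P = 457: Qd = 2477 - 3·457 = 1106 and Qs = 8·457 - 3353 = 303.
Producer surplus without the control is ½ · (530 - 419.125) · 887 = 49173.0625.
With the ceiling, producers sell 303 units at 457, so PS = ½ · (457 - 419.125) · 303 = 5738.0625.
Change in producer surplus = 5738.0625 - 49173.0625 = -43435.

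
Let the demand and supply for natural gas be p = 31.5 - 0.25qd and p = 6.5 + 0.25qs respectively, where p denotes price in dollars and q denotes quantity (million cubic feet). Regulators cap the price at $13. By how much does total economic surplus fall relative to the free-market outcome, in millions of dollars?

144

Rearranging demand gives qd = 126 - 4p; rearranging supply gives qs = 4p - 26. Equilibrium: 126 - 4p = 4p - 26, so 152 = 8p and p* = 19, q* = 50.
The ceiling of 13 is below the equilibrium price 19, so it binds.
At p = 13: qd = 126 - 4·13 = 74 and qs = 4·13 - 26 = 26.
Quantity traded falls to 26. At q = 26 the demand price is (126 - 26)/4 = 25 and the supply price is (26 + 26)/4 = 13.
Deadweight loss = ½ · (25 - 13) · (50 - 26) = ½ · 12 · 24 = 144.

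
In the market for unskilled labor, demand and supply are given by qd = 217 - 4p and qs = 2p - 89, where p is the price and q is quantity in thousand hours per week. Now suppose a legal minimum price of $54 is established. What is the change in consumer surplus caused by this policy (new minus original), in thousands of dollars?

In a free market, 217 - 4p = 2p - 89 gives the equilibrium p* = 51, q* = 13.
Since 54 > 51, the floor is binding.
At p = 54: qd = 217 - 4·54 = 1 and qs = 2·54 - 89 = 19.
Consumer surplus without the control is ½ · (54.25 - 51) · 13 = 21.125.
With the floor, consumers buy 1 units at 54, so CS = ½ · (54.25 - 54) · 1 = 0.125.
Change in consumer surplus = 0.125 - 21.125 = -21.

-21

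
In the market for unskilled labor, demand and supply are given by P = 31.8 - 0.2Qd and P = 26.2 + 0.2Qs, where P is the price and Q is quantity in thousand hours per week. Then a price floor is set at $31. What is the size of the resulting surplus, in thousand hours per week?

20

Rearranging demand gives Qd = 159 - 5P; rearranging supply gives Qs = 5P - 131. In a free market, 159 - 5P = 5P - 131 gives the equilibrium P* = 29, Q* = 14.
The floor of 31 is above the equilibrium price 29, so it binds.
At P = 31: Qd = 159 - 5·31 = 4 and Qs = 5·31 - 131 = 24.
Surplus = Qs - Qd = 24 - 4 = 20.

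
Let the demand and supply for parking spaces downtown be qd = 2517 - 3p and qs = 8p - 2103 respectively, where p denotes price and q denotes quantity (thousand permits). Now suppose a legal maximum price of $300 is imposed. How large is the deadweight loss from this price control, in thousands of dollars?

211200

Equilibrium: 2517 - 3p = 8p - 2103, so 4620 = 11p and p* = 420, q* = 1257.
Because the ceiling (300) lies below the market-clearing price, it is binding.
At p = 300: qd = 2517 - 3·300 = 1617 and qs = 8·300 - 2103 = 297.
Quantity traded falls to 297. At q = 297 the demand price is (2517 - 297)/3 = 740 and the supply price is (2103 + 297)/8 = 300.
Deadweight loss = ½ · (740 - 300) · (1257 - 297) = ½ · 440 · 960 = 211200.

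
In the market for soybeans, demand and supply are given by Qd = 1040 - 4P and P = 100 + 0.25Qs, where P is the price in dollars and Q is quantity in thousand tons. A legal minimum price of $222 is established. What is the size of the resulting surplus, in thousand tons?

Rearranging supply gives Qs = 4P - 400. Setting quantity demanded equal to quantity supplied, 1040 - 4P = 4P - 400, gives P* = 180 and Q* = 320.
The floor of 222 is above the equilibrium price 180, so it binds.
At P = 222: Qd = 1040 - 4·222 = 152 and Qs = 4·222 - 400 = 488.
Surplus = Qs - Qd = 488 - 152 = 336.

336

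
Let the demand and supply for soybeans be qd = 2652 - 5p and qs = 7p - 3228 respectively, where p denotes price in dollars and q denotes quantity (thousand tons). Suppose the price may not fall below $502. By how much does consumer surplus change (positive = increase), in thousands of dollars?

In a free market, 2652 - 5p = 7p - 3228 gives the equilibrium p* = 490, q* = 202.
Because the floor (502) lies above the market-clearing price, it is binding.
At p = 502: qd = 2652 - 5·502 = 142 and qs = 7·502 - 3228 = 286.
Consumer surplus without the control is ½ · (530.4 - 490) · 202 = 4080.4.
With the floor, consumers buy 142 units at 502, so CS = ½ · (530.4 - 502) · 142 = 2016.4.
Change in consumer surplus = 2016.4 - 4080.4 = -2064.

-2064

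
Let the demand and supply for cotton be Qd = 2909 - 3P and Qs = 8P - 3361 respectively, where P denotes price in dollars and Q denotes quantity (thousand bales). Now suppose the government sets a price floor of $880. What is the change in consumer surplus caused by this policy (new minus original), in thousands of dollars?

-227540

Without the control the market clears where 2909 - 3P = 8P - 3361, i.e. P* = 570 and Q* = 1199.
Because the floor (880) lies above the market-clearing price, it is binding.
At P = 880: Qd = 2909 - 3·880 = 269 and Qs = 8·880 - 3361 = 3679.
Consumer surplus without the control is ½ · (2909/3 - 570) · 1199 = 1437601/6.
With the floor, consumers buy 269 units at 880, so CS = ½ · (2909/3 - 880) · 269 = 72361/6.
Change in consumer surplus = 72361/6 - 1437601/6 = -227540.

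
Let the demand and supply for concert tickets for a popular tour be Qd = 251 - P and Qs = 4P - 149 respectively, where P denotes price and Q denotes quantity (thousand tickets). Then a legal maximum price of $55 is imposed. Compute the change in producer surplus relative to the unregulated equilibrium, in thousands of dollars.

-3025

In a free market, 251 - P = 4P - 149 gives the equilibrium P* = 80, Q* = 171.
Because the ceiling (55) lies below the market-clearing price, it is binding.
At P = 55: Qd = 251 - 55 = 196 and Qs = 4·55 - 149 = 71.
Producer surplus without the control is ½ · (80 - 37.25) · 171 = 3655.125.
With the ceiling, producers sell 71 units at 55, so PS = ½ · (55 - 37.25) · 71 = 630.125.
Change in producer surplus = 630.125 - 3655.125 = -3025.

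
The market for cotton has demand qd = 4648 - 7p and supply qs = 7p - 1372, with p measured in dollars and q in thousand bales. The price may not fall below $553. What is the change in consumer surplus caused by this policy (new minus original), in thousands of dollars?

Setting quantity demanded equal to quantity supplied, 4648 - 7p = 7p - 1372, gives p* = 430 and q* = 1638.
The floor of 553 is above the equilibrium price 430, so it binds.
At p = 553: qd = 4648 - 7·553 = 777 and qs = 7·553 - 1372 = 2499.
Consumer surplus without the control is ½ · (664 - 430) · 1638 = 191646.
With the floor, consumers buy 777 units at 553, so CS = ½ · (664 - 553) · 777 = 43123.5.
Change in consumer surplus = 43123.5 - 191646 = -148522.5.

-148522.5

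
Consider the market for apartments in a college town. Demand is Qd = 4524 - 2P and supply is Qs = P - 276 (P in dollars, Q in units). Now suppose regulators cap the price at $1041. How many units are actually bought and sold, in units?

Equilibrium: 4524 - 2P = P - 276, so 4800 = 3P and P* = 1600, Q* = 1324.
Since 1041 < 1600, the ceiling is binding.
At P = 1041: Qd = 4524 - 2·1041 = 2442 and Qs = 1041 - 276 = 765.
The quantity actually transacted is the short side, supply: 765.

765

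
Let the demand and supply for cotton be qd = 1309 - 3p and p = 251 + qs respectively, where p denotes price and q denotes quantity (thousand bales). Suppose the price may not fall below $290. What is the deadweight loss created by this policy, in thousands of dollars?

0

Rearranging supply gives qs = p - 251. Equilibrium: 1309 - 3p = p - 251, so 1560 = 4p and p* = 390, q* = 139.
Since 290 is below p* = 390, the floor does not bind and the free-market outcome prevails.
Since the control does not bind, no trades are prevented and deadweight loss is zero.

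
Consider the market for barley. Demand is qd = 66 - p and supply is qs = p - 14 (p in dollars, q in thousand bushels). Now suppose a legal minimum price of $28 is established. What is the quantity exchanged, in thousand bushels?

26

Equilibrium: 66 - p = p - 14, so 80 = 2p and p* = 40, q* = 26.
Since 28 is below p* = 40, the floor does not bind and the free-market outcome prevails.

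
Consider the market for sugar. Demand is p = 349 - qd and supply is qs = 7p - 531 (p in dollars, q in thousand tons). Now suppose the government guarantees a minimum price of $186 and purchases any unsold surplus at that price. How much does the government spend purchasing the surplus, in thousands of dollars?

Rearranging demand gives qd = 349 - p. In a free market, 349 - p = 7p - 531 gives the equilibrium p* = 110, q* = 239.
Since 186 > 110, the floor is binding.
At p = 186: qd = 349 - 186 = 163 and qs = 7·186 - 531 = 771.
Surplus = qs - qd = 608.
Government expenditure = surplus × support price = 608 × 186 = 113088.

113088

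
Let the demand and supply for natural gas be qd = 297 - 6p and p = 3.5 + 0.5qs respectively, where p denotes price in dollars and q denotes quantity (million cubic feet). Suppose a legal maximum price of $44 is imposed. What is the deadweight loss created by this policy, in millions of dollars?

Rearranging supply gives qs = 2p - 7. In a free market, 297 - 6p = 2p - 7 gives the equilibrium p* = 38, q* = 69.
The ceiling of 44 is above the equilibrium price 38, so it is not binding; the market clears at p* = 38, q* = 69.
Since the control does not bind, no trades are prevented and deadweight loss is zero.

0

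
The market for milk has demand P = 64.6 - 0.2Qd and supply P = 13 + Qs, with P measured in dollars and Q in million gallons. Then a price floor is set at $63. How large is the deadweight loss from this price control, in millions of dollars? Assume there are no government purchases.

Rearranging demand gives Qd = 323 - 5P; rearranging supply gives Qs = P - 13. Equilibrium: 323 - 5P = P - 13, so 336 = 6P and P* = 56, Q* = 43.
Since 63 > 56, the floor is binding.
At P = 63: Qd = 323 - 5·63 = 8 and Qs = 63 - 13 = 50.
Quantity traded falls to 8. At Q = 8 the demand price is (323 - 8)/5 = 63 and the supply price is 13 + 8 = 21.
Deadweight loss = ½ · (63 - 21) · (43 - 8) = ½ · 42 · 35 = 735.

735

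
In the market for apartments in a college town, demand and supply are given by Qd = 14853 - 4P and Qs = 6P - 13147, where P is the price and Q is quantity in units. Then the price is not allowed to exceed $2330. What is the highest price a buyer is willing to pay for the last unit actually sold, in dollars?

3505

Equilibrium: 14853 - 4P = 6P - 13147, so 28000 = 10P and P* = 2800, Q* = 3653.
The ceiling of 2330 is below the equilibrium price 2800, so it binds.
At P = 2330: Qd = 14853 - 4·2330 = 5533 and Qs = 6·2330 - 13147 = 833.
Only 833 units reach the market. On the demand curve, the marginal buyer's willingness to pay at Q = 833 is (14853 - 833)/4 = 3505.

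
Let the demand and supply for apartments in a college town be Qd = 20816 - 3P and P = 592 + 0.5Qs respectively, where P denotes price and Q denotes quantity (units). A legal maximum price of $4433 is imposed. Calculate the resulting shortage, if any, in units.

0

Rearranging supply gives Qs = 2P - 1184. Equilibrium: 20816 - 3P = 2P - 1184, so 22000 = 5P and P* = 4400, Q* = 7616.
The ceiling of 4433 is above the equilibrium price 4400, so it is not binding; the market clears at P* = 4400, Q* = 7616.
Since the control does not bind, there is no shortage.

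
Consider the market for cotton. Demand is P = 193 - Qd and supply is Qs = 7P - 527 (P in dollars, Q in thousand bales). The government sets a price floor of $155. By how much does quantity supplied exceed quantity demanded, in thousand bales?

Rearranging demand gives Qd = 193 - P. In a free market, 193 - P = 7P - 527 gives the equilibrium P* = 90, Q* = 103.
Since 155 > 90, the floor is binding.
At P = 155: Qd = 193 - 155 = 38 and Qs = 7·155 - 527 = 558.
Surplus = Qs - Qd = 558 - 38 = 520.

520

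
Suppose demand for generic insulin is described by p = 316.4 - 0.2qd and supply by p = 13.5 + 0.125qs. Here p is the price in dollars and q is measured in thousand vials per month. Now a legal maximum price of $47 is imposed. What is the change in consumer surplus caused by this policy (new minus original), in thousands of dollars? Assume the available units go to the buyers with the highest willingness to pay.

-21845.6

Rearranging demand gives qd = 1582 - 5p; rearranging supply gives qs = 8p - 108. Equilibrium: 1582 - 5p = 8p - 108, so 1690 = 13p and p* = 130, q* = 932.
Since 47 < 130, the ceiling is binding.
At p = 47: qd = 1582 - 5·47 = 1347 and qs = 8·47 - 108 = 268.
Consumer surplus without the control is ½ · (316.4 - 130) · 932 = 86862.4.
With the ceiling, 268 units are sold at 47 (assume they go to the highest-value buyers). The demand price at q = 268 is 262.8, so CS = ½ · [(316.4 - 47) + (262.8 - 47)] · 268 = 65016.8.
Change in consumer surplus = 65016.8 - 86862.4 = -21845.6.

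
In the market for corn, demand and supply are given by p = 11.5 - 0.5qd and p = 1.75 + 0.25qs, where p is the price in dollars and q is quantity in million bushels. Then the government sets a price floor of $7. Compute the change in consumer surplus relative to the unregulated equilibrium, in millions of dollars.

-22

Rearranging demand gives qd = 23 - 2p; rearranging supply gives qs = 4p - 7. Without the control the market clears where 23 - 2p = 4p - 7, i.e. p* = 5 and q* = 13.
Because the floor (7) lies above the market-clearing price, it is binding.
At p = 7: qd = 23 - 2·7 = 9 and qs = 4·7 - 7 = 21.
Consumer surplus without the control is ½ · (11.5 - 5) · 13 = 42.25.
With the floor, consumers buy 9 units at 7, so CS = ½ · (11.5 - 7) · 9 = 20.25.
Change in consumer surplus = 20.25 - 42.25 = -22.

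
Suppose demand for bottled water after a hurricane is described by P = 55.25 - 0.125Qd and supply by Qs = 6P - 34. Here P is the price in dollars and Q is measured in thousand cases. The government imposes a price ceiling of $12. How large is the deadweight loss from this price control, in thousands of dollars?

2541

Rearranging demand gives Qd = 442 - 8P. Setting quantity demanded equal to quantity supplied, 442 - 8P = 6P - 34, gives P* = 34 and Q* = 170.
Because the ceiling (12) lies below the market-clearing price, it is binding.
At P = 12: Qd = 442 - 8·12 = 346 and Qs = 6·12 - 34 = 38.
Quantity traded falls to 38. At Q = 38 the demand price is (442 - 38)/8 = 50.5 and the supply price is (34 + 38)/6 = 12.
Deadweight loss = ½ · (50.5 - 12) · (170 - 38) = ½ · 38.5 · 132 = 2541.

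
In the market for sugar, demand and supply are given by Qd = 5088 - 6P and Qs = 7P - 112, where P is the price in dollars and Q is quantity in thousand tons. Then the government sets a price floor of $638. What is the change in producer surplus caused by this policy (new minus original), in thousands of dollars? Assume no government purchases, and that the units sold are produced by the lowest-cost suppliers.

154224

Setting quantity demanded equal to quantity supplied, 5088 - 6P = 7P - 112, gives P* = 400 and Q* = 2688.
Because the floor (638) lies above the market-clearing price, it is binding.
At P = 638: Qd = 5088 - 6·638 = 1260 and Qs = 7·638 - 112 = 4354.
Producer surplus without the control is ½ · (400 - 16) · 2688 = 516096.
With the floor, 1260 units are sold at 638. The supply price at Q = 1260 is 196, so PS = ½ · [(638 - 16) + (638 - 196)] · 1260 = 670320.
Change in producer surplus = 670320 - 516096 = 154224.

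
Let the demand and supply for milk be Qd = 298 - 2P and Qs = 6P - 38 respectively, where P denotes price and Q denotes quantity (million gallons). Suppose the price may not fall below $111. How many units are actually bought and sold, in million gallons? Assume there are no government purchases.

76

Without the control the market clears where 298 - 2P = 6P - 38, i.e. P* = 42 and Q* = 214.
The floor of 111 is above the equilibrium price 42, so it binds.
At P = 111: Qd = 298 - 2·111 = 76 and Qs = 6·111 - 38 = 628.
The quantity actually transacted is the short side, demand: 76.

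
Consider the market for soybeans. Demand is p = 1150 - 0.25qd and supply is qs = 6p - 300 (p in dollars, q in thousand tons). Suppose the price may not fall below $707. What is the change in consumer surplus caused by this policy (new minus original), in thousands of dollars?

-478702

Rearranging demand gives qd = 4600 - 4p. Equilibrium: 4600 - 4p = 6p - 300, so 4900 = 10p and p* = 490, q* = 2640.
The floor of 707 is above the equilibrium price 490, so it binds.
At p = 707: qd = 4600 - 4·707 = 1772 and qs = 6·707 - 300 = 3942.
Consumer surplus without the control is ½ · (1150 - 490) · 2640 = 871200.
With the floor, consumers buy 1772 units at 707, so CS = ½ · (1150 - 707) · 1772 = 392498.
Change in consumer surplus = 392498 - 871200 = -478702.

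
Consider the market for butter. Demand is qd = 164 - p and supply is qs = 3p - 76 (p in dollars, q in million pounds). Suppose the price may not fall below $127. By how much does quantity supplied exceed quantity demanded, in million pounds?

268

In a free market, 164 - p = 3p - 76 gives the equilibrium p* = 60, q* = 104.
Since 127 > 60, the floor is binding.
At p = 127: qd = 164 - 127 = 37 and qs = 3·127 - 76 = 305.
Surplus = qs - qd = 305 - 37 = 268.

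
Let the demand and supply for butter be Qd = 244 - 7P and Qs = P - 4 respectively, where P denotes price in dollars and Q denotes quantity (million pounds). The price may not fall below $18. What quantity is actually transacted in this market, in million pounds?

In a free market, 244 - 7P = P - 4 gives the equilibrium P* = 31, Q* = 27.
Since 18 is below P* = 31, the floor does not bind and the free-market outcome prevails.

27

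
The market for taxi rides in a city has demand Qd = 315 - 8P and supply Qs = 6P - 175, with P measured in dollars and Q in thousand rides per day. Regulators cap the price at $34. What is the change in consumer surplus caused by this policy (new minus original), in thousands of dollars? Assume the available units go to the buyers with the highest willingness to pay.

26.75

Without the control the market clears where 315 - 8P = 6P - 175, i.e. P* = 35 and Q* = 35.
The ceiling of 34 is below the equilibrium price 35, so it binds.
At P = 34: Qd = 315 - 8·34 = 43 and Qs = 6·34 - 175 = 29.
Consumer surplus without the control is ½ · (39.375 - 35) · 35 = 76.5625.
With the ceiling, 29 units are sold at 34 (assume they go to the highest-value buyers). The demand price at Q = 29 is 35.75, so CS = ½ · [(39.375 - 34) + (35.75 - 34)] · 29 = 103.3125.
Change in consumer surplus = 103.3125 - 76.5625 = 26.75.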